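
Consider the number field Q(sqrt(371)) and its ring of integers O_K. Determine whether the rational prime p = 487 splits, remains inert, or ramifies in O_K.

inert

Since 371 ≢ 1 mod 4, the ring of integers is ℤ[√371] with discriminant 4·371 = 1484.
487 ∤ 1484, so 487 is unramified.
Euler's criterion: 371^243 mod 487 = 486. Thus (371|487) = -1.
Legendre symbol -1 ⇒ 487 is inert.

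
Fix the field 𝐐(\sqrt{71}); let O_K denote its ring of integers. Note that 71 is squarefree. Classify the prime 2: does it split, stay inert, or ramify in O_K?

Since 71 ≢ 1 mod 4, the ring of integers is ℤ[√71] with discriminant 4·71 = 284.
Ramification test: 2 | 284. The prime 2 ramifies in K.

2 is ramified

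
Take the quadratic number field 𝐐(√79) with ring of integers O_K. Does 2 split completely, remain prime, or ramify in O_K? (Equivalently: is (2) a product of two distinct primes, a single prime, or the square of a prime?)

p ramifies

Since 79 ≢ 1 mod 4, the ring of integers is ℤ[√79] with discriminant 4·79 = 316.
disc(K) = 316 = 2·158, so p = 2 is ramified.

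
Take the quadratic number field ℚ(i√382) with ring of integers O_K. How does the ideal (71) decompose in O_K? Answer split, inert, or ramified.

inert — (71) stays prime in O_K

Since -382 ≢ 1 mod 4, the ring of integers is ℤ[√-382] with discriminant 4·(-382) = -1528.
disc(K) = -1528 is not divisible by 71; 71 is unramified.
(-382/71) = 44^35 mod 71 = 70, giving Legendre symbol -1.
d is a non-residue mod p, hence 71 remains inert in O_K.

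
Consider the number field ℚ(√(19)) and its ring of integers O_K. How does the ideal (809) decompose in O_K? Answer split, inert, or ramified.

19 mod 4 = 3, hence disc K = 4·19 = 76 and O_K = ℤ[√19].
Since gcd(809, 76) = 1 the prime 809 does not ramify.
(19/809) = 19^404 mod 809 = 1, giving Legendre symbol 1.
(19/809) = 1, so 809 splits.

split — (809) = 𝔭₁𝔭₂ with 𝔭₁ ≠ 𝔭₂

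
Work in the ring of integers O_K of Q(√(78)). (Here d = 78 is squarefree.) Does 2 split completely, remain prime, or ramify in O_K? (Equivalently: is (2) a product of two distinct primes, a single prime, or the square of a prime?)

78 mod 4 = 2, hence disc K = 4·78 = 312 and O_K = ℤ[√78].
2 divides disc(K) = 312, so 2 ramifies.

ramified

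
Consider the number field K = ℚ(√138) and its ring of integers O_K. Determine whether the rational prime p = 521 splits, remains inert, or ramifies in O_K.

521 splits in O_K

Since 138 ≢ 1 mod 4, the ring of integers is ℤ[√138] with discriminant 4·138 = 552.
Since gcd(521, 552) = 1 the prime 521 does not ramify.
Compute (138/521) via Euler: 138^((521-1)/2) mod 521 = 1, so (138/521) = 1.
Legendre symbol 1 ⇒ 521 is split.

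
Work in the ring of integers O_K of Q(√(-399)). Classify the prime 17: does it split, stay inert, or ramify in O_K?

p splits

Since -399 ≡ 1 mod 4, the ring of integers is ℤ[(1+√-399)/2] with discriminant -399.
disc(K) = -399 is not divisible by 17; 17 is unramified.
Euler's criterion: (-399)^8 mod 17 = 1. Thus (-399|17) = 1.
Legendre symbol 1 ⇒ 17 is split.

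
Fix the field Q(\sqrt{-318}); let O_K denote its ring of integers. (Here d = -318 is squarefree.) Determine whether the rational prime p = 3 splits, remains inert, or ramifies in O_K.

ramifies in O_K

-318 mod 4 = 2, hence disc K = 4·(-318) = -1272 and O_K = ℤ[√-318].
disc(K) = -1272 = 3·(-424), so p = 3 is ramified.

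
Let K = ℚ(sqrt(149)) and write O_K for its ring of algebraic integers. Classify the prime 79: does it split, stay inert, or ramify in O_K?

remains prime (inert)

d = 149 ≡ 1 (mod 4), so O_K = ℤ[(1+√149)/2] and disc(K) = d = 149.
disc(K) = 149 is not divisible by 79; 79 is unramified.
Legendre symbol by Euler's criterion: (149/79) ≡ 149^39 ≡ 78 (mod 79), i.e. (149/79) = -1.
d is a non-residue mod p, hence 79 remains inert in O_K.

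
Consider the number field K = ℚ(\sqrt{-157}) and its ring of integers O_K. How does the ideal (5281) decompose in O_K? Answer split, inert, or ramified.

-157 mod 4 = 3, hence disc K = 4·(-157) = -628 and O_K = ℤ[√-157].
Since gcd(5281, -628) = 1 the prime 5281 does not ramify.
Legendre symbol by Euler's criterion: (-157/5281) ≡ (-157)^2640 ≡ 1 (mod 5281), i.e. (-157/5281) = 1.
d is a quadratic residue mod p, hence 5281 splits in O_K.

5281 splits in O_K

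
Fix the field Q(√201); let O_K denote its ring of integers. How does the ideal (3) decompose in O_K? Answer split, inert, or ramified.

ramified — (3) = 𝔭²

d = 201 ≡ 1 (mod 4), so O_K = ℤ[(1+√201)/2] and disc(K) = d = 201.
3 divides disc(K) = 201, so 3 ramifies.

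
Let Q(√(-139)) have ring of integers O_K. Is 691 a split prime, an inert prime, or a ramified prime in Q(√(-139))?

remains prime (inert)

d = -139 ≡ 1 (mod 4), so O_K = ℤ[(1+√-139)/2] and disc(K) = d = -139.
Since gcd(691, -139) = 1 the prime 691 does not ramify.
Euler's criterion: (-139)^345 mod 691 = 690. Thus (-139|691) = -1.
Legendre symbol -1 ⇒ 691 is inert.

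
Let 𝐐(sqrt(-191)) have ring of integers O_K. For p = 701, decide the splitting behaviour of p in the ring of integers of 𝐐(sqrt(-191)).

split — (701) = 𝔭₁𝔭₂ with 𝔭₁ ≠ 𝔭₂

d = -191 ≡ 1 (mod 4), so O_K = ℤ[(1+√-191)/2] and disc(K) = d = -191.
701 ∤ -191, so 701 is unramified.
Euler's criterion: (-191)^350 mod 701 = 1. Thus (-191|701) = 1.
Legendre symbol 1 ⇒ 701 is split.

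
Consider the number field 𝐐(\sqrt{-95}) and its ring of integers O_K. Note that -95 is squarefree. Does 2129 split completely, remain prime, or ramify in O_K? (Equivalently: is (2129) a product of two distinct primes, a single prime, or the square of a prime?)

Since -95 ≡ 1 mod 4, the ring of integers is ℤ[(1+√-95)/2] with discriminant -95.
2129 ∤ -95, so 2129 is unramified.
(-95/2129) = 2034^1064 mod 2129 = 1, giving Legendre symbol 1.
d is a quadratic residue mod p, hence 2129 splits in O_K.

split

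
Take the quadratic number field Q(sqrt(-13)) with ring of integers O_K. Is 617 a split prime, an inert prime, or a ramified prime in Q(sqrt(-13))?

remains prime (inert)

Since -13 ≢ 1 mod 4, the ring of integers is ℤ[√-13] with discriminant 4·(-13) = -52.
617 ∤ -52, so 617 is unramified.
Legendre symbol by Euler's criterion: (-13/617) ≡ (-13)^308 ≡ 616 (mod 617), i.e. (-13/617) = -1.
d is a non-residue mod p, hence 617 remains inert in O_K.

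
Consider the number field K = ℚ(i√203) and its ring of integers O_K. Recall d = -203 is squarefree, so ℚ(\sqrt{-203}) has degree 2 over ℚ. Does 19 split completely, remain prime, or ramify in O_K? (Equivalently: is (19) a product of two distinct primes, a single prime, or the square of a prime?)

-203 mod 4 = 1, hence disc K = -203 and O_K = ℤ[(1+√-203)/2].
disc(K) = -203 is not divisible by 19; 19 is unramified.
(-203/19) = 6^9 mod 19 = 1, giving Legendre symbol 1.
(-203/19) = 1, so 19 splits.

p splits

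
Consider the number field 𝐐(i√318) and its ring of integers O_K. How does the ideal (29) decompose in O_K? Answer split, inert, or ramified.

29 splits in O_K

d = -318 ≡ 2 (mod 4), so O_K = ℤ[√-318] and disc(K) = 4d = -1272.
disc(K) = -1272 is not divisible by 29; 29 is unramified.
Euler's criterion: (-318)^14 mod 29 = 1. Thus (-318|29) = 1.
(-318/29) = 1, so 29 splits.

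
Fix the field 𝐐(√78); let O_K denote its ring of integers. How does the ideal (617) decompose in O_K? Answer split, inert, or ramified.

617 splits in O_K

d = 78 ≡ 2 (mod 4), so O_K = ℤ[√78] and disc(K) = 4d = 312.
617 ∤ 312, so 617 is unramified.
(78/617) = 78^308 mod 617 = 1, giving Legendre symbol 1.
(78/617) = 1, so 617 splits.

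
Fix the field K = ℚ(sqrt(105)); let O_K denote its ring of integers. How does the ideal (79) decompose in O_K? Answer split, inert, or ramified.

d = 105 ≡ 1 (mod 4), so O_K = ℤ[(1+√105)/2] and disc(K) = d = 105.
Since gcd(79, 105) = 1 the prime 79 does not ramify.
Legendre symbol by Euler's criterion: (105/79) ≡ 105^39 ≡ 1 (mod 79), i.e. (105/79) = 1.
(105/79) = 1, so 79 splits.

split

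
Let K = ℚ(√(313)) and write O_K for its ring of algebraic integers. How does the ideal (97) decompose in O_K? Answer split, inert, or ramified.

313 mod 4 = 1, hence disc K = 313 and O_K = ℤ[(1+√313)/2].
Since gcd(97, 313) = 1 the prime 97 does not ramify.
Euler's criterion: 313^48 mod 97 = 1. Thus (313|97) = 1.
Legendre symbol 1 ⇒ 97 is split.

split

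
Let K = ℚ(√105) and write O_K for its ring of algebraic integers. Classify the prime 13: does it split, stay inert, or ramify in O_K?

Since 105 ≡ 1 mod 4, the ring of integers is ℤ[(1+√105)/2] with discriminant 105.
Since gcd(13, 105) = 1 the prime 13 does not ramify.
Compute (105/13) via Euler: 1^((13-1)/2) mod 13 = 1, so (105/13) = 1.
d is a quadratic residue mod p, hence 13 splits in O_K.

split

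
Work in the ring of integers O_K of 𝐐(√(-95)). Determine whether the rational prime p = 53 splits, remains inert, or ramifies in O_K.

splits completely

-95 mod 4 = 1, hence disc K = -95 and O_K = ℤ[(1+√-95)/2].
disc(K) = -95 is not divisible by 53; 53 is unramified.
Compute (-95/53) via Euler: 11^((53-1)/2) mod 53 = 1, so (-95/53) = 1.
d is a quadratic residue mod p, hence 53 splits in O_K.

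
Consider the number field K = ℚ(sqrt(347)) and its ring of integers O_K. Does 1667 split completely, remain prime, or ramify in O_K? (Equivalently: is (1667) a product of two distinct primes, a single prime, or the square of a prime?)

inert

347 mod 4 = 3, hence disc K = 4·347 = 1388 and O_K = ℤ[√347].
disc(K) = 1388 is not divisible by 1667; 1667 is unramified.
Legendre symbol by Euler's criterion: (347/1667) ≡ 347^833 ≡ 1666 (mod 1667), i.e. (347/1667) = -1.
d is a non-residue mod p, hence 1667 remains inert in O_K.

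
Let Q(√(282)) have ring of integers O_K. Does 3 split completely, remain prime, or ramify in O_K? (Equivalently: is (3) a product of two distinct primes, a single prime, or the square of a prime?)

Since 282 ≢ 1 mod 4, the ring of integers is ℤ[√282] with discriminant 4·282 = 1128.
3 divides disc(K) = 1128, so 3 ramifies.

ramifies in O_K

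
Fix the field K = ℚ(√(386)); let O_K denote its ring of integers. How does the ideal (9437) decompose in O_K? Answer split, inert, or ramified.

386 mod 4 = 2, hence disc K = 4·386 = 1544 and O_K = ℤ[√386].
Since gcd(9437, 1544) = 1 the prime 9437 does not ramify.
Legendre symbol by Euler's criterion: (386/9437) ≡ 386^4718 ≡ 1 (mod 9437), i.e. (386/9437) = 1.
d is a quadratic residue mod p, hence 9437 splits in O_K.

split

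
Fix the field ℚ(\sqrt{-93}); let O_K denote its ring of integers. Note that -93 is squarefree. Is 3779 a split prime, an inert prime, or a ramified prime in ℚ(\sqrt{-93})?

splits completely

-93 mod 4 = 3, hence disc K = 4·(-93) = -372 and O_K = ℤ[√-93].
3779 ∤ -372, so 3779 is unramified.
Legendre symbol by Euler's criterion: (-93/3779) ≡ (-93)^1889 ≡ 1 (mod 3779), i.e. (-93/3779) = 1.
(-93/3779) = 1, so 3779 splits.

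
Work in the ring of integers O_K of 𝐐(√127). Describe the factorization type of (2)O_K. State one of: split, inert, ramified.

127 mod 4 = 3, hence disc K = 4·127 = 508 and O_K = ℤ[√127].
2 divides disc(K) = 508, so 2 ramifies.

ramified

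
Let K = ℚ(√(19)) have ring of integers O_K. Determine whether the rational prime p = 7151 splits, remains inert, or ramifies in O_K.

remains prime (inert)

Since 19 ≢ 1 mod 4, the ring of integers is ℤ[√19] with discriminant 4·19 = 76.
disc(K) = 76 is not divisible by 7151; 7151 is unramified.
(19/7151) = 19^3575 mod 7151 = 7150, giving Legendre symbol -1.
(19/7151) = -1, so 7151 is inert.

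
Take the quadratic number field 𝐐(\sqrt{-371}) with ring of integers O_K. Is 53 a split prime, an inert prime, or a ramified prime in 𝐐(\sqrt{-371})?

Since -371 ≡ 1 mod 4, the ring of integers is ℤ[(1+√-371)/2] with discriminant -371.
53 divides disc(K) = -371, so 53 ramifies.

ramified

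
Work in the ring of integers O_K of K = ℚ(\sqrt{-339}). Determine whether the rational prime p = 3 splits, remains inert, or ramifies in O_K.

p ramifies

-339 mod 4 = 1, hence disc K = -339 and O_K = ℤ[(1+√-339)/2].
disc(K) = -339 = 3·(-113), so p = 3 is ramified.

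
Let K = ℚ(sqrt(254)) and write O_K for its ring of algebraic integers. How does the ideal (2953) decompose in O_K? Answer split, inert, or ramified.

2953 splits in O_K

254 mod 4 = 2, hence disc K = 4·254 = 1016 and O_K = ℤ[√254].
disc(K) = 1016 is not divisible by 2953; 2953 is unramified.
Euler's criterion: 254^1476 mod 2953 = 1. Thus (254|2953) = 1.
(254/2953) = 1, so 2953 splits.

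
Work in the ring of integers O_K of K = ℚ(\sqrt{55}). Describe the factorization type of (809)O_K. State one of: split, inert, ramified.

d = 55 ≡ 3 (mod 4), so O_K = ℤ[√55] and disc(K) = 4d = 220.
disc(K) = 220 is not divisible by 809; 809 is unramified.
Legendre symbol by Euler's criterion: (55/809) ≡ 55^404 ≡ 808 (mod 809), i.e. (55/809) = -1.
d is a non-residue mod p, hence 809 remains inert in O_K.

remains prime (inert)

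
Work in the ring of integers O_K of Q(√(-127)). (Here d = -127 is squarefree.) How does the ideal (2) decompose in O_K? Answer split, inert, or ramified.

split — (2) = 𝔭₁𝔭₂ with 𝔭₁ ≠ 𝔭₂

d = -127 ≡ 1 (mod 4), so O_K = ℤ[(1+√-127)/2] and disc(K) = d = -127.
disc(K) = -127 is not divisible by 2; 2 is unramified.
d ≡ 1 (mod 8); the supplementary law gives 2 split.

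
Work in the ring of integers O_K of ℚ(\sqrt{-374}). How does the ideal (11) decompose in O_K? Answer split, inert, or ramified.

-374 mod 4 = 2, hence disc K = 4·(-374) = -1496 and O_K = ℤ[√-374].
11 divides disc(K) = -1496, so 11 ramifies.

p ramifies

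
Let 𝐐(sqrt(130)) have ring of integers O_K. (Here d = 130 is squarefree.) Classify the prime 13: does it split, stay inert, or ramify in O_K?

d = 130 ≡ 2 (mod 4), so O_K = ℤ[√130] and disc(K) = 4d = 520.
disc(K) = 520 = 13·40, so p = 13 is ramified.

13 is ramified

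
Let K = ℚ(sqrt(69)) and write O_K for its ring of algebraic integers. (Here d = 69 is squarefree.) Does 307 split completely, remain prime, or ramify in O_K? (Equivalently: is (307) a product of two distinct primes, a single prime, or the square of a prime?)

Since 69 ≡ 1 mod 4, the ring of integers is ℤ[(1+√69)/2] with discriminant 69.
Since gcd(307, 69) = 1 the prime 307 does not ramify.
(69/307) = 69^153 mod 307 = 1, giving Legendre symbol 1.
(69/307) = 1, so 307 splits.

splits completely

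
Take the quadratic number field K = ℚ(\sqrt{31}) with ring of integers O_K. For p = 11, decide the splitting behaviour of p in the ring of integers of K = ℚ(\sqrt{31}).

Since 31 ≢ 1 mod 4, the ring of integers is ℤ[√31] with discriminant 4·31 = 124.
Since gcd(11, 124) = 1 the prime 11 does not ramify.
Legendre symbol by Euler's criterion: (31/11) ≡ 31^5 ≡ 1 (mod 11), i.e. (31/11) = 1.
(31/11) = 1, so 11 splits.

split — (11) = 𝔭₁𝔭₂ with 𝔭₁ ≠ 𝔭₂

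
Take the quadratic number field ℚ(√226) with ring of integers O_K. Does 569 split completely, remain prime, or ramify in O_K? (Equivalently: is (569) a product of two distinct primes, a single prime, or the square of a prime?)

split

226 mod 4 = 2, hence disc K = 4·226 = 904 and O_K = ℤ[√226].
569 ∤ 904, so 569 is unramified.
Compute (226/569) via Euler: 226^((569-1)/2) mod 569 = 1, so (226/569) = 1.
Legendre symbol 1 ⇒ 569 is split.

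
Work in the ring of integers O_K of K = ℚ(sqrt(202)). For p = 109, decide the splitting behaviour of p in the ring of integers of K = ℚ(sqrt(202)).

split — (109) = 𝔭₁𝔭₂ with 𝔭₁ ≠ 𝔭₂

Since 202 ≢ 1 mod 4, the ring of integers is ℤ[√202] with discriminant 4·202 = 808.
disc(K) = 808 is not divisible by 109; 109 is unramified.
Compute (202/109) via Euler: 93^((109-1)/2) mod 109 = 1, so (202/109) = 1.
d is a quadratic residue mod p, hence 109 splits in O_K.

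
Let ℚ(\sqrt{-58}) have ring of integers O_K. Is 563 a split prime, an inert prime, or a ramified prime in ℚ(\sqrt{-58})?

-58 mod 4 = 2, hence disc K = 4·(-58) = -232 and O_K = ℤ[√-58].
disc(K) = -232 is not divisible by 563; 563 is unramified.
Compute (-58/563) via Euler: 505^((563-1)/2) mod 563 = 562, so (-58/563) = -1.
Legendre symbol -1 ⇒ 563 is inert.

p is inert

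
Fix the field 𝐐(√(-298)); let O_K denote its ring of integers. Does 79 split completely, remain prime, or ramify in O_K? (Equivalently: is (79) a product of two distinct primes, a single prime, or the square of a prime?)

split

-298 mod 4 = 2, hence disc K = 4·(-298) = -1192 and O_K = ℤ[√-298].
disc(K) = -1192 is not divisible by 79; 79 is unramified.
Legendre symbol by Euler's criterion: (-298/79) ≡ (-298)^39 ≡ 1 (mod 79), i.e. (-298/79) = 1.
Legendre symbol 1 ⇒ 79 is split.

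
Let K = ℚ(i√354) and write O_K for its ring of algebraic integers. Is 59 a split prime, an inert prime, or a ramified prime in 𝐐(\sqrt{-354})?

ramified — (59) = 𝔭²

-354 mod 4 = 2, hence disc K = 4·(-354) = -1416 and O_K = ℤ[√-354].
Ramification test: 59 | -1416. The prime 59 ramifies in K.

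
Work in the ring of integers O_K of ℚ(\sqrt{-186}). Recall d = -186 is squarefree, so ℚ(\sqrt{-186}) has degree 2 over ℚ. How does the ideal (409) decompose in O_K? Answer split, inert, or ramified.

p is inert

-186 mod 4 = 2, hence disc K = 4·(-186) = -744 and O_K = ℤ[√-186].
disc(K) = -744 is not divisible by 409; 409 is unramified.
Euler's criterion: (-186)^204 mod 409 = 408. Thus (-186|409) = -1.
d is a non-residue mod p, hence 409 remains inert in O_K.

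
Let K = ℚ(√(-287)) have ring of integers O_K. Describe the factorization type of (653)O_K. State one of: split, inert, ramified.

inert — (653) stays prime in O_K

Since -287 ≡ 1 mod 4, the ring of integers is ℤ[(1+√-287)/2] with discriminant -287.
Since gcd(653, -287) = 1 the prime 653 does not ramify.
(-287/653) = 366^326 mod 653 = 652, giving Legendre symbol -1.
(-287/653) = -1, so 653 is inert.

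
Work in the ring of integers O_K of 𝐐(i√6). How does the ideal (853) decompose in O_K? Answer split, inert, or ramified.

d = -6 ≡ 2 (mod 4), so O_K = ℤ[√-6] and disc(K) = 4d = -24.
disc(K) = -24 is not divisible by 853; 853 is unramified.
Legendre symbol by Euler's criterion: (-6/853) ≡ (-6)^426 ≡ 852 (mod 853), i.e. (-6/853) = -1.
(-6/853) = -1, so 853 is inert.

853 remains inert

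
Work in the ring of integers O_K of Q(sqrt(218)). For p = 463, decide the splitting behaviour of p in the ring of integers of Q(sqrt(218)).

218 mod 4 = 2, hence disc K = 4·218 = 872 and O_K = ℤ[√218].
463 ∤ 872, so 463 is unramified.
Legendre symbol by Euler's criterion: (218/463) ≡ 218^231 ≡ 1 (mod 463), i.e. (218/463) = 1.
d is a quadratic residue mod p, hence 463 splits in O_K.

split — (463) = 𝔭₁𝔭₂ with 𝔭₁ ≠ 𝔭₂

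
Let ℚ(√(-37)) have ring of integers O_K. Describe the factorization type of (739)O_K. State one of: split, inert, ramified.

inert — (739) stays prime in O_K

Since -37 ≢ 1 mod 4, the ring of integers is ℤ[√-37] with discriminant 4·(-37) = -148.
disc(K) = -148 is not divisible by 739; 739 is unramified.
(-37/739) = 702^369 mod 739 = 738, giving Legendre symbol -1.
Legendre symbol -1 ⇒ 739 is inert.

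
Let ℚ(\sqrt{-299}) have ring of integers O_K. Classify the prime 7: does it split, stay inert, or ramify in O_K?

7 splits in O_K

Since -299 ≡ 1 mod 4, the ring of integers is ℤ[(1+√-299)/2] with discriminant -299.
disc(K) = -299 is not divisible by 7; 7 is unramified.
Legendre symbol by Euler's criterion: (-299/7) ≡ (-299)^3 ≡ 1 (mod 7), i.e. (-299/7) = 1.
(-299/7) = 1, so 7 splits.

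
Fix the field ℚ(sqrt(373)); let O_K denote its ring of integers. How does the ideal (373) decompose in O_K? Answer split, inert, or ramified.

Since 373 ≡ 1 mod 4, the ring of integers is ℤ[(1+√373)/2] with discriminant 373.
disc(K) = 373 = 373·1, so p = 373 is ramified.

ramified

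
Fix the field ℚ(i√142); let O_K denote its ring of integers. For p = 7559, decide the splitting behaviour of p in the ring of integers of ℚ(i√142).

d = -142 ≡ 2 (mod 4), so O_K = ℤ[√-142] and disc(K) = 4d = -568.
7559 ∤ -568, so 7559 is unramified.
Compute (-142/7559) via Euler: 7417^((7559-1)/2) mod 7559 = 7558, so (-142/7559) = -1.
d is a non-residue mod p, hence 7559 remains inert in O_K.

p is inert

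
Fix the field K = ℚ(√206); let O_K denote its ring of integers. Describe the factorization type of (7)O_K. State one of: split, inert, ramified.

inert — (7) stays prime in O_K

Since 206 ≢ 1 mod 4, the ring of integers is ℤ[√206] with discriminant 4·206 = 824.
Since gcd(7, 824) = 1 the prime 7 does not ramify.
Euler's criterion: 206^3 mod 7 = 6. Thus (206|7) = -1.
(206/7) = -1, so 7 is inert.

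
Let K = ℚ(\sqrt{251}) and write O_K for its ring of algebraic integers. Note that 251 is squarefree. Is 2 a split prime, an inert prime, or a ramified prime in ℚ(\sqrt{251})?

p ramifies

Since 251 ≢ 1 mod 4, the ring of integers is ℤ[√251] with discriminant 4·251 = 1004.
Ramification test: 2 | 1004. The prime 2 ramifies in K.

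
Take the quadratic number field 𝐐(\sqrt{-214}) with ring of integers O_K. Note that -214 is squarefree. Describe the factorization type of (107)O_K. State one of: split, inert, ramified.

ramified — (107) = 𝔭²

-214 mod 4 = 2, hence disc K = 4·(-214) = -856 and O_K = ℤ[√-214].
disc(K) = -856 = 107·(-8), so p = 107 is ramified.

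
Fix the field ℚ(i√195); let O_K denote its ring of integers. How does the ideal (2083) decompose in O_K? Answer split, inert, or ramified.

inert — (2083) stays prime in O_K

-195 mod 4 = 1, hence disc K = -195 and O_K = ℤ[(1+√-195)/2].
disc(K) = -195 is not divisible by 2083; 2083 is unramified.
Compute (-195/2083) via Euler: 1888^((2083-1)/2) mod 2083 = 2082, so (-195/2083) = -1.
d is a non-residue mod p, hence 2083 remains inert in O_K.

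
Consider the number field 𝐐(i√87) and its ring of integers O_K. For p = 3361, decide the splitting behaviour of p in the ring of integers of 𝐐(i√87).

p is inert

Since -87 ≡ 1 mod 4, the ring of integers is ℤ[(1+√-87)/2] with discriminant -87.
3361 ∤ -87, so 3361 is unramified.
Euler's criterion: (-87)^1680 mod 3361 = 3360. Thus (-87|3361) = -1.
Legendre symbol -1 ⇒ 3361 is inert.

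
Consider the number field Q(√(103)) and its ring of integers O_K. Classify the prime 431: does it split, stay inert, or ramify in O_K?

d = 103 ≡ 3 (mod 4), so O_K = ℤ[√103] and disc(K) = 4d = 412.
disc(K) = 412 is not divisible by 431; 431 is unramified.
Legendre symbol by Euler's criterion: (103/431) ≡ 103^215 ≡ 430 (mod 431), i.e. (103/431) = -1.
(103/431) = -1, so 431 is inert.

remains prime (inert)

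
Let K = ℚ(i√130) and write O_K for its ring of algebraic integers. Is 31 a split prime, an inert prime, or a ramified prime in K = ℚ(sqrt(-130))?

d = -130 ≡ 2 (mod 4), so O_K = ℤ[√-130] and disc(K) = 4d = -520.
disc(K) = -520 is not divisible by 31; 31 is unramified.
Compute (-130/31) via Euler: 25^((31-1)/2) mod 31 = 1, so (-130/31) = 1.
d is a quadratic residue mod p, hence 31 splits in O_K.

split — (31) = 𝔭₁𝔭₂ with 𝔭₁ ≠ 𝔭₂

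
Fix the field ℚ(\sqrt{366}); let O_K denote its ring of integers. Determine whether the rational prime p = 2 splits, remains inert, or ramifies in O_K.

d = 366 ≡ 2 (mod 4), so O_K = ℤ[√366] and disc(K) = 4d = 1464.
Ramification test: 2 | 1464. The prime 2 ramifies in K.

ramified — (2) = 𝔭²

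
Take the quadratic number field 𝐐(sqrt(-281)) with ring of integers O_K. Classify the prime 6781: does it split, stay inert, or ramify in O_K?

-281 mod 4 = 3, hence disc K = 4·(-281) = -1124 and O_K = ℤ[√-281].
6781 ∤ -1124, so 6781 is unramified.
(-281/6781) = 6500^3390 mod 6781 = 6780, giving Legendre symbol -1.
Legendre symbol -1 ⇒ 6781 is inert.

inert — (6781) stays prime in O_K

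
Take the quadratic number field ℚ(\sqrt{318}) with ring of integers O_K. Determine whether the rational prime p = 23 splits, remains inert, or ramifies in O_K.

318 mod 4 = 2, hence disc K = 4·318 = 1272 and O_K = ℤ[√318].
disc(K) = 1272 is not divisible by 23; 23 is unramified.
Compute (318/23) via Euler: 19^((23-1)/2) mod 23 = 22, so (318/23) = -1.
d is a non-residue mod p, hence 23 remains inert in O_K.

p is inert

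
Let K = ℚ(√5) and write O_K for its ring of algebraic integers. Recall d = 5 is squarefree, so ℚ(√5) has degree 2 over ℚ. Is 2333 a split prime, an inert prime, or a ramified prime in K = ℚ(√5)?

p is inert

d = 5 ≡ 1 (mod 4), so O_K = ℤ[(1+√5)/2] and disc(K) = d = 5.
2333 ∤ 5, so 2333 is unramified.
Legendre symbol by Euler's criterion: (5/2333) ≡ 5^1166 ≡ 2332 (mod 2333), i.e. (5/2333) = -1.
d is a non-residue mod p, hence 2333 remains inert in O_K.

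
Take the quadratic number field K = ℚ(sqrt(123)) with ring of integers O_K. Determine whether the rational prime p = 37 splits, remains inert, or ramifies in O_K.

p splits

Since 123 ≢ 1 mod 4, the ring of integers is ℤ[√123] with discriminant 4·123 = 492.
disc(K) = 492 is not divisible by 37; 37 is unramified.
Legendre symbol by Euler's criterion: (123/37) ≡ 123^18 ≡ 1 (mod 37), i.e. (123/37) = 1.
d is a quadratic residue mod p, hence 37 splits in O_K.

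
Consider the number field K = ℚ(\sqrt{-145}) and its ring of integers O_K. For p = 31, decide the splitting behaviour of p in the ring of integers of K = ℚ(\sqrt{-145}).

Since -145 ≢ 1 mod 4, the ring of integers is ℤ[√-145] with discriminant 4·(-145) = -580.
Since gcd(31, -580) = 1 the prime 31 does not ramify.
Euler's criterion: (-145)^15 mod 31 = 1. Thus (-145|31) = 1.
Legendre symbol 1 ⇒ 31 is split.

p splits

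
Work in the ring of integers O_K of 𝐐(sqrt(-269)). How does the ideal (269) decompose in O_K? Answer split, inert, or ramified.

Since -269 ≢ 1 mod 4, the ring of integers is ℤ[√-269] with discriminant 4·(-269) = -1076.
269 divides disc(K) = -1076, so 269 ramifies.

ramifies in O_K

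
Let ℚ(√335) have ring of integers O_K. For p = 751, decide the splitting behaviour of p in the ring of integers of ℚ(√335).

Since 335 ≢ 1 mod 4, the ring of integers is ℤ[√335] with discriminant 4·335 = 1340.
disc(K) = 1340 is not divisible by 751; 751 is unramified.
Legendre symbol by Euler's criterion: (335/751) ≡ 335^375 ≡ 750 (mod 751), i.e. (335/751) = -1.
(335/751) = -1, so 751 is inert.

p is inert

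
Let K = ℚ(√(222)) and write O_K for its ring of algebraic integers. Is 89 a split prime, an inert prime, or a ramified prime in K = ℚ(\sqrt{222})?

p splits

d = 222 ≡ 2 (mod 4), so O_K = ℤ[√222] and disc(K) = 4d = 888.
Since gcd(89, 888) = 1 the prime 89 does not ramify.
Legendre symbol by Euler's criterion: (222/89) ≡ 222^44 ≡ 1 (mod 89), i.e. (222/89) = 1.
(222/89) = 1, so 89 splits.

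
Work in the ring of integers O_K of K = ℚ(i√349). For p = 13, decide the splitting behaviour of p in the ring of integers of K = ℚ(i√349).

13 remains inert

d = -349 ≡ 3 (mod 4), so O_K = ℤ[√-349] and disc(K) = 4d = -1396.
Since gcd(13, -1396) = 1 the prime 13 does not ramify.
Compute (-349/13) via Euler: 2^((13-1)/2) mod 13 = 12, so (-349/13) = -1.
Legendre symbol -1 ⇒ 13 is inert.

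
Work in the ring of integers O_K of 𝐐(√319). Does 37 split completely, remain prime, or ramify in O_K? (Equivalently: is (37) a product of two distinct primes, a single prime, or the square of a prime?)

319 mod 4 = 3, hence disc K = 4·319 = 1276 and O_K = ℤ[√319].
disc(K) = 1276 is not divisible by 37; 37 is unramified.
Compute (319/37) via Euler: 23^((37-1)/2) mod 37 = 36, so (319/37) = -1.
(319/37) = -1, so 37 is inert.

p is inert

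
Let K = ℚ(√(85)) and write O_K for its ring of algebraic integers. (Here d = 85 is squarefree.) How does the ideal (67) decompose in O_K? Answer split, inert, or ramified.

inert

Since 85 ≡ 1 mod 4, the ring of integers is ℤ[(1+√85)/2] with discriminant 85.
Since gcd(67, 85) = 1 the prime 67 does not ramify.
(85/67) = 18^33 mod 67 = 66, giving Legendre symbol -1.
Legendre symbol -1 ⇒ 67 is inert.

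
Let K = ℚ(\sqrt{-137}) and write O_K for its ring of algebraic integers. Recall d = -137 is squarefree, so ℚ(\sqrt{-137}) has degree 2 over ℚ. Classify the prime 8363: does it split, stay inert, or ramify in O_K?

split

Since -137 ≢ 1 mod 4, the ring of integers is ℤ[√-137] with discriminant 4·(-137) = -548.
disc(K) = -548 is not divisible by 8363; 8363 is unramified.
Euler's criterion: (-137)^4181 mod 8363 = 1. Thus (-137|8363) = 1.
d is a quadratic residue mod p, hence 8363 splits in O_K.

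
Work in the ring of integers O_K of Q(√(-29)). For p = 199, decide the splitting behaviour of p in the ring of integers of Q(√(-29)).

p is inert

d = -29 ≡ 3 (mod 4), so O_K = ℤ[√-29] and disc(K) = 4d = -116.
disc(K) = -116 is not divisible by 199; 199 is unramified.
(-29/199) = 170^99 mod 199 = 198, giving Legendre symbol -1.
(-29/199) = -1, so 199 is inert.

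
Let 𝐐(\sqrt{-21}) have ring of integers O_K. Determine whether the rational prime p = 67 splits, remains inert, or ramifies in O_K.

p is inert

-21 mod 4 = 3, hence disc K = 4·(-21) = -84 and O_K = ℤ[√-21].
67 ∤ -84, so 67 is unramified.
Compute (-21/67) via Euler: 46^((67-1)/2) mod 67 = 66, so (-21/67) = -1.
d is a non-residue mod p, hence 67 remains inert in O_K.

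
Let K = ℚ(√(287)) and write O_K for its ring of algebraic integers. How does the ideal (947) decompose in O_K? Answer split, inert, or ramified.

287 mod 4 = 3, hence disc K = 4·287 = 1148 and O_K = ℤ[√287].
Since gcd(947, 1148) = 1 the prime 947 does not ramify.
Euler's criterion: 287^473 mod 947 = 946. Thus (287|947) = -1.
(287/947) = -1, so 947 is inert.

947 remains inert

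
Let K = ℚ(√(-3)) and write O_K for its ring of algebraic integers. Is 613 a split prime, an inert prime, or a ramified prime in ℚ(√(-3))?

Since -3 ≡ 1 mod 4, the ring of integers is ℤ[(1+√-3)/2] with discriminant -3.
613 ∤ -3, so 613 is unramified.
Compute (-3/613) via Euler: 610^((613-1)/2) mod 613 = 1, so (-3/613) = 1.
Legendre symbol 1 ⇒ 613 is split.

p splits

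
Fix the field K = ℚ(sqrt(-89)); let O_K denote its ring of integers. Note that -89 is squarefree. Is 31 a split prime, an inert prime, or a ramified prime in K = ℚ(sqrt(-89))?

-89 mod 4 = 3, hence disc K = 4·(-89) = -356 and O_K = ℤ[√-89].
31 ∤ -356, so 31 is unramified.
(-89/31) = 4^15 mod 31 = 1, giving Legendre symbol 1.
(-89/31) = 1, so 31 splits.

p splits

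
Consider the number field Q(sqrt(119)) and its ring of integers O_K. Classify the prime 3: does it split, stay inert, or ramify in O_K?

inert — (3) stays prime in O_K

Since 119 ≢ 1 mod 4, the ring of integers is ℤ[√119] with discriminant 4·119 = 476.
Since gcd(3, 476) = 1 the prime 3 does not ramify.
(119/3) = 2^1 mod 3 = 2, giving Legendre symbol -1.
d is a non-residue mod p, hence 3 remains inert in O_K.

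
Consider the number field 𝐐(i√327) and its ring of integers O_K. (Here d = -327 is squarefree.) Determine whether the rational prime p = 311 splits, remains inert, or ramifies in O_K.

-327 mod 4 = 1, hence disc K = -327 and O_K = ℤ[(1+√-327)/2].
311 ∤ -327, so 311 is unramified.
Compute (-327/311) via Euler: 295^((311-1)/2) mod 311 = 310, so (-327/311) = -1.
(-327/311) = -1, so 311 is inert.

p is inert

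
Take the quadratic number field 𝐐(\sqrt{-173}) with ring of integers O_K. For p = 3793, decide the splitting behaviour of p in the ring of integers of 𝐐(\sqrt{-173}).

split

-173 mod 4 = 3, hence disc K = 4·(-173) = -692 and O_K = ℤ[√-173].
disc(K) = -692 is not divisible by 3793; 3793 is unramified.
(-173/3793) = 3620^1896 mod 3793 = 1, giving Legendre symbol 1.
(-173/3793) = 1, so 3793 splits.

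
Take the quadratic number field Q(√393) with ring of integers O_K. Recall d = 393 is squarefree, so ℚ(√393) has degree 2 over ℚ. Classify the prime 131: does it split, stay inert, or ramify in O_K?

ramifies in O_K

d = 393 ≡ 1 (mod 4), so O_K = ℤ[(1+√393)/2] and disc(K) = d = 393.
disc(K) = 393 = 131·3, so p = 131 is ramified.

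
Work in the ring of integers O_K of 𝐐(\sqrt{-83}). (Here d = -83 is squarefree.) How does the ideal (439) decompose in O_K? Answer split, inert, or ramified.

439 remains inert

Since -83 ≡ 1 mod 4, the ring of integers is ℤ[(1+√-83)/2] with discriminant -83.
Since gcd(439, -83) = 1 the prime 439 does not ramify.
(-83/439) = 356^219 mod 439 = 438, giving Legendre symbol -1.
d is a non-residue mod p, hence 439 remains inert in O_K.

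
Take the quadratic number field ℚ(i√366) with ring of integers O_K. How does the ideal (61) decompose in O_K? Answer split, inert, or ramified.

-366 mod 4 = 2, hence disc K = 4·(-366) = -1464 and O_K = ℤ[√-366].
Ramification test: 61 | -1464. The prime 61 ramifies in K.

ramified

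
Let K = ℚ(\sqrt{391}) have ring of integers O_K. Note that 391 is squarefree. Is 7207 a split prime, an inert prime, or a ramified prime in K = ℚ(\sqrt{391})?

Since 391 ≢ 1 mod 4, the ring of integers is ℤ[√391] with discriminant 4·391 = 1564.
7207 ∤ 1564, so 7207 is unramified.
Compute (391/7207) via Euler: 391^((7207-1)/2) mod 7207 = 7206, so (391/7207) = -1.
(391/7207) = -1, so 7207 is inert.

remains prime (inert)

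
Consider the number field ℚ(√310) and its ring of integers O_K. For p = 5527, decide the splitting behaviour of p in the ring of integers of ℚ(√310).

p splits

310 mod 4 = 2, hence disc K = 4·310 = 1240 and O_K = ℤ[√310].
5527 ∤ 1240, so 5527 is unramified.
Euler's criterion: 310^2763 mod 5527 = 1. Thus (310|5527) = 1.
d is a quadratic residue mod p, hence 5527 splits in O_K.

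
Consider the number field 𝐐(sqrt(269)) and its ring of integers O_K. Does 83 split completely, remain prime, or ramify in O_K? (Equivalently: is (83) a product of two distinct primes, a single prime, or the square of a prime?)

269 mod 4 = 1, hence disc K = 269 and O_K = ℤ[(1+√269)/2].
disc(K) = 269 is not divisible by 83; 83 is unramified.
(269/83) = 20^41 mod 83 = 82, giving Legendre symbol -1.
d is a non-residue mod p, hence 83 remains inert in O_K.

83 remains inert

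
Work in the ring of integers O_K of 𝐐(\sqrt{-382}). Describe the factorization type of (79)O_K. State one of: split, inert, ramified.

Since -382 ≢ 1 mod 4, the ring of integers is ℤ[√-382] with discriminant 4·(-382) = -1528.
Since gcd(79, -1528) = 1 the prime 79 does not ramify.
Euler's criterion: (-382)^39 mod 79 = 1. Thus (-382|79) = 1.
Legendre symbol 1 ⇒ 79 is split.

p splits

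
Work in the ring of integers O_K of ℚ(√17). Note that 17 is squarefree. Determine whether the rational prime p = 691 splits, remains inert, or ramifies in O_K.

17 mod 4 = 1, hence disc K = 17 and O_K = ℤ[(1+√17)/2].
disc(K) = 17 is not divisible by 691; 691 is unramified.
Euler's criterion: 17^345 mod 691 = 690. Thus (17|691) = -1.
d is a non-residue mod p, hence 691 remains inert in O_K.

inert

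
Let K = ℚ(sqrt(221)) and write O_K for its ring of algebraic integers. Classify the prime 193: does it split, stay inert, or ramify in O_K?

d = 221 ≡ 1 (mod 4), so O_K = ℤ[(1+√221)/2] and disc(K) = d = 221.
Since gcd(193, 221) = 1 the prime 193 does not ramify.
Euler's criterion: 221^96 mod 193 = 1. Thus (221|193) = 1.
(221/193) = 1, so 193 splits.

193 splits in O_K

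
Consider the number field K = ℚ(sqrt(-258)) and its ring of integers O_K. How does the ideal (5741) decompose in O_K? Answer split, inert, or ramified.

Since -258 ≢ 1 mod 4, the ring of integers is ℤ[√-258] with discriminant 4·(-258) = -1032.
Since gcd(5741, -1032) = 1 the prime 5741 does not ramify.
Legendre symbol by Euler's criterion: (-258/5741) ≡ (-258)^2870 ≡ 5740 (mod 5741), i.e. (-258/5741) = -1.
(-258/5741) = -1, so 5741 is inert.

5741 remains inert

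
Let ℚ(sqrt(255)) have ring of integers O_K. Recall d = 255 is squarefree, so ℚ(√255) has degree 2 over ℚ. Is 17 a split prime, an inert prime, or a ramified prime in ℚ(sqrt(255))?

Since 255 ≢ 1 mod 4, the ring of integers is ℤ[√255] with discriminant 4·255 = 1020.
disc(K) = 1020 = 17·60, so p = 17 is ramified.

p ramifies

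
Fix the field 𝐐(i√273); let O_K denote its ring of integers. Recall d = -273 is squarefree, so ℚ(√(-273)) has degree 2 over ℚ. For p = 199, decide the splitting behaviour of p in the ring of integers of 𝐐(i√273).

p splits

-273 mod 4 = 3, hence disc K = 4·(-273) = -1092 and O_K = ℤ[√-273].
Since gcd(199, -1092) = 1 the prime 199 does not ramify.
(-273/199) = 125^99 mod 199 = 1, giving Legendre symbol 1.
d is a quadratic residue mod p, hence 199 splits in O_K.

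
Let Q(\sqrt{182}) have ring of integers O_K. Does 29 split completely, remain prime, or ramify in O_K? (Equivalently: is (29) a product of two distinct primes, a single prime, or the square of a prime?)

d = 182 ≡ 2 (mod 4), so O_K = ℤ[√182] and disc(K) = 4d = 728.
disc(K) = 728 is not divisible by 29; 29 is unramified.
Legendre symbol by Euler's criterion: (182/29) ≡ 182^14 ≡ 28 (mod 29), i.e. (182/29) = -1.
Legendre symbol -1 ⇒ 29 is inert.

p is inert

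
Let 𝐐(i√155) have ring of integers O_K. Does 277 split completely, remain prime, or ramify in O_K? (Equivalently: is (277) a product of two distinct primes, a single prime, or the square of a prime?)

split

Since -155 ≡ 1 mod 4, the ring of integers is ℤ[(1+√-155)/2] with discriminant -155.
Since gcd(277, -155) = 1 the prime 277 does not ramify.
Legendre symbol by Euler's criterion: (-155/277) ≡ (-155)^138 ≡ 1 (mod 277), i.e. (-155/277) = 1.
d is a quadratic residue mod p, hence 277 splits in O_K.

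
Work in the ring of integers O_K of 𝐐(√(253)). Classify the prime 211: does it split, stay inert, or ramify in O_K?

253 mod 4 = 1, hence disc K = 253 and O_K = ℤ[(1+√253)/2].
disc(K) = 253 is not divisible by 211; 211 is unramified.
Compute (253/211) via Euler: 42^((211-1)/2) mod 211 = 210, so (253/211) = -1.
Legendre symbol -1 ⇒ 211 is inert.

211 remains inert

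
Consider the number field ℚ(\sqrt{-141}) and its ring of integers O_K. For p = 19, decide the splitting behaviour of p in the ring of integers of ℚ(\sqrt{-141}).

-141 mod 4 = 3, hence disc K = 4·(-141) = -564 and O_K = ℤ[√-141].
disc(K) = -564 is not divisible by 19; 19 is unramified.
Compute (-141/19) via Euler: 11^((19-1)/2) mod 19 = 1, so (-141/19) = 1.
(-141/19) = 1, so 19 splits.

splits completely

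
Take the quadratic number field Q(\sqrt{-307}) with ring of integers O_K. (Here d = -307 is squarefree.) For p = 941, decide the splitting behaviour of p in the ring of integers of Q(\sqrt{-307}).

-307 mod 4 = 1, hence disc K = -307 and O_K = ℤ[(1+√-307)/2].
941 ∤ -307, so 941 is unramified.
(-307/941) = 634^470 mod 941 = 940, giving Legendre symbol -1.
d is a non-residue mod p, hence 941 remains inert in O_K.

remains prime (inert)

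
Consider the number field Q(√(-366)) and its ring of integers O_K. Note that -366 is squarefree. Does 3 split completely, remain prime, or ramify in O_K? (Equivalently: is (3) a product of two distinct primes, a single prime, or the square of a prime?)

ramifies in O_K

Since -366 ≢ 1 mod 4, the ring of integers is ℤ[√-366] with discriminant 4·(-366) = -1464.
3 divides disc(K) = -1464, so 3 ramifies.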